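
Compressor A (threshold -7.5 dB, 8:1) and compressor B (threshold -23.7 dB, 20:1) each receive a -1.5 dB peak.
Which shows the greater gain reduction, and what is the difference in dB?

A: overshoot 6 dB → output overshoot 0.75 dB → GR 5.25 dB.
B: overshoot 22.2 dB → output overshoot 1.11 dB → GR 21.09 dB.
B applies 15.84 dB more gain reduction.

B, by 15.84 dB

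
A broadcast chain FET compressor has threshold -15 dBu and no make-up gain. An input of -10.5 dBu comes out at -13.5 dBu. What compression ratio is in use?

Input overshoot = -10.5 − (-15) = 4.5 dB; output overshoot = -13.5 − (-15) = 1.5 dB.
Ratio = 4.5 / 1.5 = 3.

3:1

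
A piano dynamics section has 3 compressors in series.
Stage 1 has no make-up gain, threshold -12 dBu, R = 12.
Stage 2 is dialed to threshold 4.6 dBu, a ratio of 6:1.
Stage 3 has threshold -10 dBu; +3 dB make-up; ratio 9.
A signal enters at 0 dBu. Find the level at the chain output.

Stage 1: 12 dB above -12 dBu, reduced 12:1 to 1 dB above → -11 dBu.
Stage 2: below threshold (-11 ≤ 4.6); passes unchanged; output -11 dBu.
Stage 3: -11 dBu is at or below the -10 dBu threshold — no compression; make-up brings it to -8 dBu.

-8 dBu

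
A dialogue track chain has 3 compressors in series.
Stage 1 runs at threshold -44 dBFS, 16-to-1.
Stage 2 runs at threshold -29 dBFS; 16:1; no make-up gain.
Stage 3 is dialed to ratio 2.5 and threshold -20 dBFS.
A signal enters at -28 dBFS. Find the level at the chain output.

Stage 1: 16 dB above -44 dBFS, reduced 16:1 to 1 dB above → -43 dBFS.
Stage 2: -43 dBFS is at or below the -29 dBFS threshold — no compression; output -43 dBFS.
Stage 3: below threshold (-43 ≤ -20); passes unchanged; output -43 dBFS.

-43 dBFS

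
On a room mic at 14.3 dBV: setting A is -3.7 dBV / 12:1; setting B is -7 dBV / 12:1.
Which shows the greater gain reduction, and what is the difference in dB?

B, by 3.025 dB

A: GR = 18 − 18/12 = 16.5 dB.
B: GR = 21.3 − 21.3/12 = 19.525 dB.
B reduces 3.025 dB more.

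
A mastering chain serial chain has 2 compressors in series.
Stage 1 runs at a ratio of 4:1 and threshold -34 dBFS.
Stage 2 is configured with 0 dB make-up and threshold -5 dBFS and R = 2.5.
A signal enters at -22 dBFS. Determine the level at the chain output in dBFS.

-31 dBFS

Stage 1: 12 dB above -34 dBFS, reduced 4:1 to 3 dB above → -31 dBFS.
Stage 2: below threshold (-31 ≤ -5); passes unchanged; output -31 dBFS.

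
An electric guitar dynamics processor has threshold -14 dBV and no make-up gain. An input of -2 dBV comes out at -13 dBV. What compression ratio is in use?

Input overshoot = -2 − (-14) = 12 dB; output overshoot = -13 − (-14) = 1 dB.
Ratio = 12 / 1 = 12.

12:1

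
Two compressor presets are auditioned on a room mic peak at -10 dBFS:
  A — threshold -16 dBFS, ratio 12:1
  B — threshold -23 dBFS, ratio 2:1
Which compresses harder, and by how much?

A: overshoot 6 dB → output overshoot 0.5 dB → GR 5.5 dB.
B: overshoot 13 dB → output overshoot 6.5 dB → GR 6.5 dB.
B applies 1 dB more gain reduction.

B, by 1 dB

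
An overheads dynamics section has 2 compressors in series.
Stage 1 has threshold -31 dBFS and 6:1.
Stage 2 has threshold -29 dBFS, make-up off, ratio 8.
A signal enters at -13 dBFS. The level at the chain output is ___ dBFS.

-28.875 dBFS

Stage 1: 18 dB above -31 dBFS, reduced 6:1 to 3 dB above → -28 dBFS.
Stage 2: -28 dBFS is 1 dB over -29 dBFS; at 8:1 that becomes 0.125 dB over, giving -28.875 dBFS.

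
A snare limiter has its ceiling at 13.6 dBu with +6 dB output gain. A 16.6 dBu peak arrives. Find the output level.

A brickwall limiter is an ∞:1 compressor: any input above the ceiling is clamped to 13.6 dBu.
Output gain then adds 6 dB: 13.6 + 6 = 19.6 dBu.

19.6 dBu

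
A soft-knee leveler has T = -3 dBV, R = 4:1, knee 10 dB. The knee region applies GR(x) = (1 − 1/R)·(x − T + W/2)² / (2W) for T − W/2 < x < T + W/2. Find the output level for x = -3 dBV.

x − T + W/2 = -3 − (-3) + 5 = 5.
GR = (1 − 1/4) × 5² / 20 = 0.75 × 25 / 20 = 0.9375 dB.
Output = -3 − 0.9375 = -3.9375 dBV.

-3.9375 dBV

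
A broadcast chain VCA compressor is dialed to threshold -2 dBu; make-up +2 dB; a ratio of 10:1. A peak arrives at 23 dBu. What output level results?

2.5 dBu

23 dBu sits 25 dB over threshold.
10:1 compression reduces that to 25/10 = 2.5 dB over.
Output = -2 + 2.5 = 0.5 dBu; make-up adds 2 dB, giving 2.5 dBu.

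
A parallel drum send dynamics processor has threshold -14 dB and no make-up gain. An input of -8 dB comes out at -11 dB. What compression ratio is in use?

Input overshoot = -8 − (-14) = 6 dB; output overshoot = -11 − (-14) = 3 dB.
Ratio = 6 / 3 = 2.

2:1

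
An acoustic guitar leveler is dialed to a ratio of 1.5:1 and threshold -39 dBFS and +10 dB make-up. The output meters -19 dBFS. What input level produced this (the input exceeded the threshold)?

-24 dBFS

Remove make-up: -19 − 10 = -29 dBFS.
That's 10 dB above the -39 dBFS threshold.
Undo the ratio: input overshoot = 10 × 1.5 = 15 dB, giving input = -24 dBFS.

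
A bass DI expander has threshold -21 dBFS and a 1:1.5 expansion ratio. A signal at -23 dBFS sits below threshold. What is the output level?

Below threshold, a 1:1.5 expander applies gain = (1.5−1)×(T − x) of attenuation.
(1.5−1) × 2 = 1 dB, so output = -23 − 1 = -24 dBFS.

-24 dBFS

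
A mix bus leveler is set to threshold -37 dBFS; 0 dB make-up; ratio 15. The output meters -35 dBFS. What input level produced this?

-7 dBFS

That's 2 dB above the -37 dBFS threshold.
Undo the ratio: input overshoot = 2 × 15 = 30 dB, giving input = -7 dBFS.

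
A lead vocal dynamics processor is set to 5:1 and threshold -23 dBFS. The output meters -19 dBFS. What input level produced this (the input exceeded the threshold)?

Post-compression overshoot = -19 − (-23) = 4 dB.
Before 5:1 compression the overshoot was 4 × 5 = 20 dB, so input = -23 + 20 = -3 dBFS.

-3 dBFS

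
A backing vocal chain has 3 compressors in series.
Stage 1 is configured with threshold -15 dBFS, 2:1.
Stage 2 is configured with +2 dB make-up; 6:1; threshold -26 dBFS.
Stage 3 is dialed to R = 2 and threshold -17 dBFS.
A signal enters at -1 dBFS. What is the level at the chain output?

Stage 1: 14 dB above -15 dBFS, reduced 2:1 to 7 dB above → -8 dBFS.
Stage 2: 18 dB above -26 dBFS, reduced 6:1 to 3 dB above → -23 dBFS; +2 dB make-up → -21 dBFS.
Stage 3: -21 dBFS is at or below the -17 dBFS threshold — no compression; output -21 dBFS.

-21 dBFS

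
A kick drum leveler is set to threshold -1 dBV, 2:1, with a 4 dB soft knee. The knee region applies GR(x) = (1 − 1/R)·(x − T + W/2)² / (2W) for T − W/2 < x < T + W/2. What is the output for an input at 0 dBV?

x − T + W/2 = 0 − (-1) + 2 = 3.
GR = (1 − 1/2) × 3² / 8 = 0.5 × 9 / 8 = 0.5625 dB.
Output = 0 − 0.5625 = -0.5625 dBV.

-0.5625 dBV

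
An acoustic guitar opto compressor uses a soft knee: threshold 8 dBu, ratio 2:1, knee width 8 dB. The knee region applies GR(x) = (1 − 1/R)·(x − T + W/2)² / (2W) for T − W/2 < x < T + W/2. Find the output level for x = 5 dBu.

4.96875 dBu

x − T + W/2 = 5 − 8 + 4 = 1.
GR = (1 − 1/2) × 1² / 16 = 0.5 × 1 / 16 = 0.03125 dB.
Output = 5 − 0.03125 = 4.96875 dBu.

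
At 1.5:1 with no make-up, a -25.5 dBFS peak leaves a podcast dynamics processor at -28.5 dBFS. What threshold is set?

-34.5 dBFS

Let T be the threshold. Output overshoot = (input overshoot)/R, so -28.5 − T = (-25.5 − T)/1.5.
1.5·(-28.5 − T) = -25.5 − T → 0.5·T = -42.75 − (-25.5) = -17.25.
T = -17.25/0.5 = -34.5 dBFS.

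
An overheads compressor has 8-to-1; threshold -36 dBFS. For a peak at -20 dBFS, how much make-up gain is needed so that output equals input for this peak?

Overshoot 16 dB → 16/8 = 2 dB after compression, so the compressed level is -36 + 2 = -34 dBFS.
Make-up = target − compressed = -20 − (-34) = 14 dB.

14 dB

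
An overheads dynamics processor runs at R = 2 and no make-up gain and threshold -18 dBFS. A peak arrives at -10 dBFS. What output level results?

-14 dBFS

The input is 8 dB above the -18 dBFS threshold.
2:1 compression reduces that to 8/2 = 4 dB over.
Output = -18 + 4 = -14 dBFS.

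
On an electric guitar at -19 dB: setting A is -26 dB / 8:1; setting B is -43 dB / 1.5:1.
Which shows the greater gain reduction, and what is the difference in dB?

A: 7 dB over, compressed to 0.875 dB over, so 6.125 dB of GR.
B: 24 dB over, compressed to 16 dB over, so 8 dB of GR.
B applies 1.875 dB more gain reduction.

B, by 1.875 dB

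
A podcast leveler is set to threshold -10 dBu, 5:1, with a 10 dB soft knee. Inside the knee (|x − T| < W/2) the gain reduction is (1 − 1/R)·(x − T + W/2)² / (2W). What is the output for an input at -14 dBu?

x − T + W/2 = -14 − (-10) + 5 = 1.
GR = (1 − 1/5) × 1² / 20 = 0.8 × 1 / 20 = 0.04 dB.
Output = -14 − 0.04 = -14.04 dBu.

-14.04 dBu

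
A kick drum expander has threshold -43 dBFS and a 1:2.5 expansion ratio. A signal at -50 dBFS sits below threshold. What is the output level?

-60.5 dBFS

Undershoot = (-43) − (-50) = 7 dB.
At 1:2.5, that expands to 17.5 dB under threshold.
Output = -43 − 17.5 = -60.5 dBFS.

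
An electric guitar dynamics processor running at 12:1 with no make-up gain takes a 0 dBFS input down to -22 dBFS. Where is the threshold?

Input is 24 dB above T (since output overshoot × R = input overshoot: (-22 − T)·12 = 0 − T gives T = -24 dBFS).
Check: -24 + (0 − (-24))/12 = -24 + 2 = -22 dBFS. ✓

-24 dBFS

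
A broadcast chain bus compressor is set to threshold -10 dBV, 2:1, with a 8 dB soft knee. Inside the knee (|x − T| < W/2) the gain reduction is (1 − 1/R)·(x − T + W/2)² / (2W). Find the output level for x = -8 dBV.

x − T + W/2 = -8 − (-10) + 4 = 6.
GR = (1 − 1/2) × 6² / 16 = 0.5 × 36 / 16 = 1.125 dB.
Output = -8 − 1.125 = -9.125 dBV.

-9.125 dBV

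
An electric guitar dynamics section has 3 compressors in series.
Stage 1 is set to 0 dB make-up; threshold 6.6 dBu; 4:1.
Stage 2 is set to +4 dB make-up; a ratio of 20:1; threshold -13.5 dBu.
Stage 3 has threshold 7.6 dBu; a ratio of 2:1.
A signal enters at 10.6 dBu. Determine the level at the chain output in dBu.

Stage 1: 10.6 dBu is 4 dB over 6.6 dBu; at 4:1 that becomes 1 dB over, giving 7.6 dBu.
Stage 2: 7.6 dBu is 21.1 dB over -13.5 dBu; at 20:1 that becomes 1.055 dB over, giving -12.445 dBu; +4 dB make-up → -8.445 dBu.
Stage 3: -8.445 dBu is at or below the 7.6 dBu threshold — no compression; output -8.445 dBu.

-8.445 dBu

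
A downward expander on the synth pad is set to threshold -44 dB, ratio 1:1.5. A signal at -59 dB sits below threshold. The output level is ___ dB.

-66.5 dB

Below threshold, a 1:1.5 expander applies gain = (1.5−1)×(T − x) of attenuation.
(1.5−1) × 15 = 7.5 dB, so output = -59 − 7.5 = -66.5 dB.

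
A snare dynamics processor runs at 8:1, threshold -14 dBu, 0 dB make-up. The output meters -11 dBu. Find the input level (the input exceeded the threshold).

10 dBu

Post-compression overshoot = -11 − (-14) = 3 dB.
Input overshoot = R × output overshoot = 24 dB → input = -14 + 24 = 10 dBu.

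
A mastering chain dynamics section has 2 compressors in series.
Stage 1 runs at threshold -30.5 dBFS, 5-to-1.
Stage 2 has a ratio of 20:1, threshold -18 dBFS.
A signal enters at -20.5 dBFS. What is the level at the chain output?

Stage 1: -20.5 dBFS is 10 dB over -30.5 dBFS; at 5:1 that becomes 2 dB over, giving -28.5 dBFS.
Stage 2: below threshold (-28.5 ≤ -18); passes unchanged; output -28.5 dBFS.

-28.5 dBFS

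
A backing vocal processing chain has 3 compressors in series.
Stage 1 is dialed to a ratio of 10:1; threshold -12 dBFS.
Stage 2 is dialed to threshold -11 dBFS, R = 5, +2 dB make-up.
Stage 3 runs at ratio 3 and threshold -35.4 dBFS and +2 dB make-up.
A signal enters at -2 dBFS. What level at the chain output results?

-24.6 dBFS

Stage 1: -2 dBFS is 10 dB over -12 dBFS; at 10:1 that becomes 1 dB over, giving -11 dBFS.
Stage 2: -11 dBFS is at or below the -11 dBFS threshold — no compression; make-up brings it to -9 dBFS.
Stage 3: overshoot 26.4 dB → 26.4/3 = 8.8 dB → -26.6 dBFS; +2 dB make-up → -24.6 dBFS.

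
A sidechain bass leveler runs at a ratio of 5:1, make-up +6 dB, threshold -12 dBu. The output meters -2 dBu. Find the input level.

8 dBu

Remove make-up: -2 − 6 = -8 dBu.
The compressed level sits -8 − (-12) = 4 dB over threshold.
Undo the ratio: input overshoot = 4 × 5 = 20 dB, giving input = 8 dBu.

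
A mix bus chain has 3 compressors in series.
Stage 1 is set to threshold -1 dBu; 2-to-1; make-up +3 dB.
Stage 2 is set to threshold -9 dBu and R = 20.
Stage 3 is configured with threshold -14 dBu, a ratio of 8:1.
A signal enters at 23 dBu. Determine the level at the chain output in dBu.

Stage 1: overshoot 24 dB → 24/2 = 12 dB → 11 dBu; +3 dB make-up → 14 dBu.
Stage 2: 23 dB above -9 dBu, reduced 20:1 to 1.15 dB above → -7.85 dBu.
Stage 3: -7.85 dBu is 6.15 dB over -14 dBu; at 8:1 that becomes 0.76875 dB over, giving -13.23125 dBu.

-13.23125 dBu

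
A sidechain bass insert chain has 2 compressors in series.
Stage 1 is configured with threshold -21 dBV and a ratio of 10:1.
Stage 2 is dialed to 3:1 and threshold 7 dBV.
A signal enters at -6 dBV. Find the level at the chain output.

-19.5 dBV

Stage 1: overshoot 15 dB → 15/10 = 1.5 dB → -19.5 dBV.
Stage 2: below threshold (-19.5 ≤ 7); passes unchanged; output -19.5 dBV.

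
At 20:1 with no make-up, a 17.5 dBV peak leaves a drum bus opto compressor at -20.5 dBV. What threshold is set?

Let T be the threshold. Output overshoot = (input overshoot)/R, so -20.5 − T = (17.5 − T)/20.
20·(-20.5 − T) = 17.5 − T → 19·T = -410 − 17.5 = -427.5.
T = -427.5/19 = -22.5 dBV.

-22.5 dBV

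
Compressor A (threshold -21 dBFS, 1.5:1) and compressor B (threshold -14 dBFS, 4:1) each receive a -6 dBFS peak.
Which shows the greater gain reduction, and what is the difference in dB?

A: 15 dB over, compressed to 10 dB over, so 5 dB of GR.
B: 8 dB over, compressed to 2 dB over, so 6 dB of GR.
B applies 1 dB more gain reduction.

B, by 1 dB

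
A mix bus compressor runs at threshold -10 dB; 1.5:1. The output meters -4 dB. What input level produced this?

-1 dB

Post-compression overshoot = -4 − (-10) = 6 dB.
Undo the ratio: input overshoot = 6 × 1.5 = 9 dB, giving input = -1 dB.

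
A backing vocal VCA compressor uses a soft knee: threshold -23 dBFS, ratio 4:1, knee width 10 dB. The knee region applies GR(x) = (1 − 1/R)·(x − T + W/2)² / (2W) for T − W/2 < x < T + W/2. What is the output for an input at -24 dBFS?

x − T + W/2 = -24 − (-23) + 5 = 4.
GR = (1 − 1/4) × 4² / 20 = 0.75 × 16 / 20 = 0.6 dB.
Output = -24 − 0.6 = -24.6 dBFS.

-24.6 dBFS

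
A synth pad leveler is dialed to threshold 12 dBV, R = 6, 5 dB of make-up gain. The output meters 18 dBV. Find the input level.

18 dBV

Remove make-up: 18 − 5 = 13 dBV.
Post-compression overshoot = 13 − 12 = 1 dB.
Input overshoot = R × output overshoot = 6 dB → input = 12 + 6 = 18 dBV.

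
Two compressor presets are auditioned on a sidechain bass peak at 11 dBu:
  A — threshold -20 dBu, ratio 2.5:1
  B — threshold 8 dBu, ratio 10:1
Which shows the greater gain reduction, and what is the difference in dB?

A: 31 dB over, compressed to 12.4 dB over, so 18.6 dB of GR.
B: 3 dB over, compressed to 0.3 dB over, so 2.7 dB of GR.
Difference: 15.9 dB in favour of A.

A, by 15.9 dB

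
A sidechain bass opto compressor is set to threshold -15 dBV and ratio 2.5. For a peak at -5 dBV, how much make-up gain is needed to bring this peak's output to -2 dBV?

Overshoot 10 dB → 10/2.5 = 4 dB after compression, so the compressed level is -15 + 4 = -11 dBV.
Make-up = target − compressed = -2 − (-11) = 9 dB.

9 dB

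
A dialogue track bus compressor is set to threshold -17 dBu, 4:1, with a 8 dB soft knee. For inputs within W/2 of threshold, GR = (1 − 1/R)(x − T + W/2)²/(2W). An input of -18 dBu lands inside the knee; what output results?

-18.421875 dBu

x − T + W/2 = -18 − (-17) + 4 = 3.
GR = (1 − 1/4) × 3² / 16 = 0.75 × 9 / 16 = 0.421875 dB.
Output = -18 − 0.421875 = -18.421875 dBu.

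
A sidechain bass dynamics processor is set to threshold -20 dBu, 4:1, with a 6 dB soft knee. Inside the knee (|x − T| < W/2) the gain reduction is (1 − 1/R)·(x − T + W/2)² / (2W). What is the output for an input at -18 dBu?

-19.5625 dBu

x − T + W/2 = -18 − (-20) + 3 = 5.
GR = (1 − 1/4) × 5² / 12 = 0.75 × 25 / 12 = 1.5625 dB.
Output = -18 − 1.5625 = -19.5625 dBu.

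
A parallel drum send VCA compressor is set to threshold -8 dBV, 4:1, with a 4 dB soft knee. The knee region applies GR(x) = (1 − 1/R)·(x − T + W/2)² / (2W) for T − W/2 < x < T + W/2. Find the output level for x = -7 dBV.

-7.84375 dBV

x − T + W/2 = -7 − (-8) + 2 = 3.
GR = (1 − 1/4) × 3² / 8 = 0.75 × 9 / 8 = 0.84375 dB.
Output = -7 − 0.84375 = -7.84375 dBV.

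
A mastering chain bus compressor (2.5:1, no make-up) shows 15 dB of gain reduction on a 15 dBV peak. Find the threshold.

-10 dBV

Let T be the threshold. Output overshoot = (input overshoot)/R, so 0 − T = (15 − T)/2.5.
2.5·(0 − T) = 15 − T → 1.5·T = 0 − 15 = -15.
T = -15/1.5 = -10 dBV.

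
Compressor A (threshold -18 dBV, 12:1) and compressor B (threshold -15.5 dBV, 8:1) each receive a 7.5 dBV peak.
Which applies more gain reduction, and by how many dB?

A: GR = 25.5 − 25.5/12 = 23.375 dB.
B: GR = 23 − 23/8 = 20.125 dB.
A applies 3.25 dB more gain reduction.

A, by 3.25 dB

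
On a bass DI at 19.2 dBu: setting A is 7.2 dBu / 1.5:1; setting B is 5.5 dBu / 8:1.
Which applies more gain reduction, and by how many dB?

A: 12 dB over, compressed to 8 dB over, so 4 dB of GR.
B: 13.7 dB over, compressed to 1.7125 dB over, so 11.9875 dB of GR.
B applies 7.9875 dB more gain reduction.

B, by 7.9875 dB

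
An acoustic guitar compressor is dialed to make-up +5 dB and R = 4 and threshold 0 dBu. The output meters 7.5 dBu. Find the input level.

Before make-up, the level was 7.5 − 5 = 2.5 dBu.
The compressed level sits 2.5 − 0 = 2.5 dB over threshold.
Before 4:1 compression the overshoot was 2.5 × 4 = 10 dB, so input = 0 + 10 = 10 dBu.

10 dBu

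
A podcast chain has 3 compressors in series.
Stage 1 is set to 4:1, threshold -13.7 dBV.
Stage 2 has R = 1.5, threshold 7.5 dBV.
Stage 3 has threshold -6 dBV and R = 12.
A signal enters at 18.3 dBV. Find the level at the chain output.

-5.975 dBV

Stage 1: 18.3 dBV is 32 dB over -13.7 dBV; at 4:1 that becomes 8 dB over, giving -5.7 dBV.
Stage 2: below threshold (-5.7 ≤ 7.5); passes unchanged; output -5.7 dBV.
Stage 3: -5.7 dBV is 0.3 dB over -6 dBV; at 12:1 that becomes 0.025 dB over, giving -5.975 dBV.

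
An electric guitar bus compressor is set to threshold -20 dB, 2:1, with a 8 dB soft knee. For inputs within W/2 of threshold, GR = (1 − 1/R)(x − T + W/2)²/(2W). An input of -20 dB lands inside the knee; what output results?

-20.5 dB

x − T + W/2 = -20 − (-20) + 4 = 4.
GR = (1 − 1/2) × 4² / 16 = 0.5 × 16 / 16 = 0.5 dB.
Output = -20 − 0.5 = -20.5 dB.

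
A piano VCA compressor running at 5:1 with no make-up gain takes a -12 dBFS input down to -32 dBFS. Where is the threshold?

-37 dBFS

Input is 25 dB above T (since output overshoot × R = input overshoot: (-32 − T)·5 = -12 − T gives T = -37 dBFS).
Check: -37 + (-12 − (-37))/5 = -37 + 5 = -32 dBFS. ✓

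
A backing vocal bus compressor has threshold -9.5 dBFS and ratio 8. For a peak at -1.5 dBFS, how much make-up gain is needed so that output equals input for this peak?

7 dB

The peak compresses to -9.5 + 8/8 = -8.5 dBFS.
To reach -1.5 dBFS requires -1.5 − (-8.5) = 7 dB of make-up.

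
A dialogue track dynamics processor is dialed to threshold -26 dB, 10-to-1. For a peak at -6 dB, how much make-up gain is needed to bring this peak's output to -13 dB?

The peak compresses to -26 + 20/10 = -24 dB.
To reach -13 dB requires -13 − (-24) = 11 dB of make-up.

11 dB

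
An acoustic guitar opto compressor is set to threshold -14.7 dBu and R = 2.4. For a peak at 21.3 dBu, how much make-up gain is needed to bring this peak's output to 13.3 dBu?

13 dB

The peak compresses to -14.7 + 36/2.4 = 0.3 dBu.
To reach 13.3 dBu requires 13.3 − 0.3 = 13 dB of make-up.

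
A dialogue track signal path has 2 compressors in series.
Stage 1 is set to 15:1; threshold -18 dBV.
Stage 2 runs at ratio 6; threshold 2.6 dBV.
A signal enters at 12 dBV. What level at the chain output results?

-16 dBV

Stage 1: 12 dBV is 30 dB over -18 dBV; at 15:1 that becomes 2 dB over, giving -16 dBV.
Stage 2: -16 dBV is at or below the 2.6 dBV threshold — no compression; output -16 dBV.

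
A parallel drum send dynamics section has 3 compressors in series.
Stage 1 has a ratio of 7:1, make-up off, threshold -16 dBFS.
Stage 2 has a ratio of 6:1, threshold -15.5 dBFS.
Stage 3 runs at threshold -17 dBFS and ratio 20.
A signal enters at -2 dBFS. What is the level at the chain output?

-16.9125 dBFS

Stage 1: 14 dB above -16 dBFS, reduced 7:1 to 2 dB above → -14 dBFS.
Stage 2: -14 dBFS is 1.5 dB over -15.5 dBFS; at 6:1 that becomes 0.25 dB over, giving -15.25 dBFS.
Stage 3: -15.25 dBFS is 1.75 dB over -17 dBFS; at 20:1 that becomes 0.0875 dB over, giving -16.9125 dBFS.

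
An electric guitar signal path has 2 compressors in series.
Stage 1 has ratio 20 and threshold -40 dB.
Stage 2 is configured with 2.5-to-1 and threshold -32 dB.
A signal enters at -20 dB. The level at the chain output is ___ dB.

-39 dB

Stage 1: overshoot 20 dB → 20/20 = 1 dB → -39 dB.
Stage 2: -39 dB ≤ -32 dB, so stage 2 doesn't engage; output -39 dB.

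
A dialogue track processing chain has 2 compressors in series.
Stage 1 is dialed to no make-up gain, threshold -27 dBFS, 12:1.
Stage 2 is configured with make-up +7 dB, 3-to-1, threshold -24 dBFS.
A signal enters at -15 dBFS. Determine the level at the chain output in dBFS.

Stage 1: -15 dBFS is 12 dB over -27 dBFS; at 12:1 that becomes 1 dB over, giving -26 dBFS.
Stage 2: -26 dBFS ≤ -24 dBFS, so stage 2 doesn't engage; make-up brings it to -19 dBFS.

-19 dBFS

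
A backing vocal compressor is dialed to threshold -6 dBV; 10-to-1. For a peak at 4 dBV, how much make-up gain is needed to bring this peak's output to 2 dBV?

7 dB

Overshoot 10 dB → 10/10 = 1 dB after compression, so the compressed level is -6 + 1 = -5 dBV.
Make-up = target − compressed = 2 − (-5) = 7 dB.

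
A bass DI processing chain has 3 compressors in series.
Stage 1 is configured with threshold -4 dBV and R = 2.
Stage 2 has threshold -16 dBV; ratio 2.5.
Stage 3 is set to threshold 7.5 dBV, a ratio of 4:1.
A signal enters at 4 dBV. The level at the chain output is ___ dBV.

-9.6 dBV

Stage 1: 8 dB above -4 dBV, reduced 2:1 to 4 dB above → 0 dBV.
Stage 2: 16 dB above -16 dBV, reduced 2.5:1 to 6.4 dB above → -9.6 dBV.
Stage 3: below threshold (-9.6 ≤ 7.5); passes unchanged; output -9.6 dBV.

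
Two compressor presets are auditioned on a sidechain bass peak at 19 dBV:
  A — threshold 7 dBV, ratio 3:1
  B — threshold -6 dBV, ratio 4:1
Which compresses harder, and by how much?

A: overshoot 12 dB → output overshoot 4 dB → GR 8 dB.
B: overshoot 25 dB → output overshoot 6.25 dB → GR 18.75 dB.
B applies 10.75 dB more gain reduction.

B, by 10.75 dB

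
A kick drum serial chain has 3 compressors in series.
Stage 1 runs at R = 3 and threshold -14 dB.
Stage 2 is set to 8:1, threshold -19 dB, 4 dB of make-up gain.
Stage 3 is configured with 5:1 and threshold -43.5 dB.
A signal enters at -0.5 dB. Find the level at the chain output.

-37.5625 dB

Stage 1: 13.5 dB above -14 dB, reduced 3:1 to 4.5 dB above → -9.5 dB.
Stage 2: -9.5 dB is 9.5 dB over -19 dB; at 8:1 that becomes 1.1875 dB over, giving -17.8125 dB; +4 dB make-up → -13.8125 dB.
Stage 3: 29.6875 dB above -43.5 dB, reduced 5:1 to 5.9375 dB above → -37.5625 dB.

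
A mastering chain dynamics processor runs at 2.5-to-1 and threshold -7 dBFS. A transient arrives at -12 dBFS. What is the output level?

-12 dBFS is 5 dB below the -7 dBFS threshold, so no gain reduction is applied.
Output = input = -12 dBFS.

-12 dBFS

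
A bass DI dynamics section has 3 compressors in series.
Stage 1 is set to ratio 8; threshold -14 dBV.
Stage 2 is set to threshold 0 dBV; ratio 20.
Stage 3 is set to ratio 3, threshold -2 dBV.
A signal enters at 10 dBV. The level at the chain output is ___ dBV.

Stage 1: 24 dB above -14 dBV, reduced 8:1 to 3 dB above → -11 dBV.
Stage 2: -11 dBV is at or below the 0 dBV threshold — no compression; output -11 dBV.
Stage 3: -11 dBV is at or below the -2 dBV threshold — no compression; output -11 dBV.

-11 dBV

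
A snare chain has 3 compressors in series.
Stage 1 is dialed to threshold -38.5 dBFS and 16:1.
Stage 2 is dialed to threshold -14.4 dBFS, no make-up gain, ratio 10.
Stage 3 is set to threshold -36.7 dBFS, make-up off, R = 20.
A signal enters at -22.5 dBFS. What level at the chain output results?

-37.5 dBFS

Stage 1: 16 dB above -38.5 dBFS, reduced 16:1 to 1 dB above → -37.5 dBFS.
Stage 2: -37.5 dBFS ≤ -14.4 dBFS, so stage 2 doesn't engage; output -37.5 dBFS.
Stage 3: -37.5 dBFS ≤ -36.7 dBFS, so stage 3 doesn't engage; output -37.5 dBFS.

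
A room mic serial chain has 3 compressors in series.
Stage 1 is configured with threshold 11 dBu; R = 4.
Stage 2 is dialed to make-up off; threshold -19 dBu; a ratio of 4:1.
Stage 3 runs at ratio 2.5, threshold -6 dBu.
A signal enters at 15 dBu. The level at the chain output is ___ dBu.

Stage 1: overshoot 4 dB → 4/4 = 1 dB → 12 dBu.
Stage 2: 31 dB above -19 dBu, reduced 4:1 to 7.75 dB above → -11.25 dBu.
Stage 3: below threshold (-11.25 ≤ -6); passes unchanged; output -11.25 dBu.

-11.25 dBu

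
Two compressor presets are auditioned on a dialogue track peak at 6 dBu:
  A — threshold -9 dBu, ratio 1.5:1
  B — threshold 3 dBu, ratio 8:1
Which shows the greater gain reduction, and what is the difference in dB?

A: 15 dB over, compressed to 10 dB over, so 5 dB of GR.
B: 3 dB over, compressed to 0.375 dB over, so 2.625 dB of GR.
A reduces 2.375 dB more.

A, by 2.375 dB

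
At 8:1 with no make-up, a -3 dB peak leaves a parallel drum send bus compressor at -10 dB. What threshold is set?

Let T be the threshold. Output overshoot = (input overshoot)/R, so -10 − T = (-3 − T)/8.
8·(-10 − T) = -3 − T → 7·T = -80 − (-3) = -77.
T = -77/7 = -11 dB.

-11 dB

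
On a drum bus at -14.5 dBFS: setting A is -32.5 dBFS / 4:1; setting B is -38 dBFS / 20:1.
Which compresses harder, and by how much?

A: overshoot 18 dB → output overshoot 4.5 dB → GR 13.5 dB.
B: overshoot 23.5 dB → output overshoot 1.175 dB → GR 22.325 dB.
Difference: 8.825 dB in favour of B.

B, by 8.825 dB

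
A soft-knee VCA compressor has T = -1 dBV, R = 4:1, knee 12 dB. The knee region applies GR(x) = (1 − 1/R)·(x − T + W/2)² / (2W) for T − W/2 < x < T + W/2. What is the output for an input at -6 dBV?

x − T + W/2 = -6 − (-1) + 6 = 1.
GR = (1 − 1/4) × 1² / 24 = 0.75 × 1 / 24 = 0.03125 dB.
Output = -6 − 0.03125 = -6.03125 dBV.

-6.03125 dBV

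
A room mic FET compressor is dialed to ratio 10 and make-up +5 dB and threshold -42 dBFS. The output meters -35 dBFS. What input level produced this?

Before make-up, the level was -35 − 5 = -40 dBFS.
That's 2 dB above the -42 dBFS threshold.
Before 10:1 compression the overshoot was 2 × 10 = 20 dB, so input = -42 + 20 = -22 dBFS.

-22 dBFS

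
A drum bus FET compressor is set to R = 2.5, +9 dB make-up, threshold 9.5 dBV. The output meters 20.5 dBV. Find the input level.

14.5 dBV

Before make-up, the level was 20.5 − 9 = 11.5 dBV.
That's 2 dB above the 9.5 dBV threshold.
Before 2.5:1 compression the overshoot was 2 × 2.5 = 5 dB, so input = 9.5 + 5 = 14.5 dBV.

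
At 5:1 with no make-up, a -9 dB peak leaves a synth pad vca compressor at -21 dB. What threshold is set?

-24 dB

Gain reduction = -9 − (-21) = 12 dB; output overshoot = GR / (R − 1) = 12 / 4 = 3 dB.
Threshold = output − output overshoot = -21 − 3 = -24 dB.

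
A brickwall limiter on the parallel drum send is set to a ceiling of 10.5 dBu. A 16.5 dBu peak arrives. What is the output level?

At ∞:1, everything above 10.5 dBu is held at the ceiling.

10.5 dBu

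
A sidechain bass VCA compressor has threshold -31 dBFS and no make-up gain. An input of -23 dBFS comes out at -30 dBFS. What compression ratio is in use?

Input overshoot = -23 − (-31) = 8 dB; output overshoot = -30 − (-31) = 1 dB.
Ratio = 8 / 1 = 8.

8:1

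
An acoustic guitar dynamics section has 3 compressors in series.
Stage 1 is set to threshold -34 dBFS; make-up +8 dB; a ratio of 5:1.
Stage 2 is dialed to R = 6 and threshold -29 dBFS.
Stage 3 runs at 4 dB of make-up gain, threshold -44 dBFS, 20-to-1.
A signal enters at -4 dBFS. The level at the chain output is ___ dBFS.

-39.175 dBFS

Stage 1: overshoot 30 dB → 30/5 = 6 dB → -28 dBFS; +8 dB make-up → -20 dBFS.
Stage 2: -20 dBFS is 9 dB over -29 dBFS; at 6:1 that becomes 1.5 dB over, giving -27.5 dBFS.
Stage 3: overshoot 16.5 dB → 16.5/20 = 0.825 dB → -43.175 dBFS; +4 dB make-up → -39.175 dBFS.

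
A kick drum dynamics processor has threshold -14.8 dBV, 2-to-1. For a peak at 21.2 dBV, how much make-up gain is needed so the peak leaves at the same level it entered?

Without make-up, output = threshold + overshoot/2 = -14.8 + 18 = 3.2 dBV.
Gap to target: 18 dB.

18 dB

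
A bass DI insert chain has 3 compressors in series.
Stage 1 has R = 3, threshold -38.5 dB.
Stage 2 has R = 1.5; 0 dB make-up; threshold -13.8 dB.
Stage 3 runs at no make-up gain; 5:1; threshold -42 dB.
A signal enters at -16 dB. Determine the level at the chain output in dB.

Stage 1: overshoot 22.5 dB → 22.5/3 = 7.5 dB → -31 dB.
Stage 2: -31 dB is at or below the -13.8 dB threshold — no compression; output -31 dB.
Stage 3: overshoot 11 dB → 11/5 = 2.2 dB → -39.8 dB.

-39.8 dB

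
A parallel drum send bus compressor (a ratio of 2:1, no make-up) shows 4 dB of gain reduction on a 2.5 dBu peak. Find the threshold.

Input is 8 dB above T (since output overshoot × R = input overshoot: (-1.5 − T)·2 = 2.5 − T gives T = -5.5 dBu).
Check: -5.5 + (2.5 − (-5.5))/2 = -5.5 + 4 = -1.5 dBu. ✓

-5.5 dBu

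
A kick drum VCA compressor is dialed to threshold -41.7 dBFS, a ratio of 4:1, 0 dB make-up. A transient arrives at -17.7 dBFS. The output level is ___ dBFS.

-35.7 dBFS

The input is 24 dB above the -41.7 dBFS threshold.
The 24 dB excess becomes 6 dB after 4:1 reduction.
Output = -41.7 + 6 = -35.7 dBFS.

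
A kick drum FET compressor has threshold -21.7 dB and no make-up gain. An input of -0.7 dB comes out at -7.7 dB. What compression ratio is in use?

1.5:1

Input overshoot = -0.7 − (-21.7) = 21 dB; output overshoot = -7.7 − (-21.7) = 14 dB.
Ratio = 21 / 14 = 1.5.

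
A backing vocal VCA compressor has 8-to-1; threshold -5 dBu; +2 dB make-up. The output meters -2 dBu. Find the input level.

Before make-up, the level was -2 − 2 = -4 dBu.
That's 1 dB above the -5 dBu threshold.
Before 8:1 compression the overshoot was 1 × 8 = 8 dB, so input = -5 + 8 = 3 dBu.

3 dBu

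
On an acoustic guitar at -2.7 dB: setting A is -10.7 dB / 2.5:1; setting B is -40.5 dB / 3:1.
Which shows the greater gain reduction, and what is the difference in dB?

A: 8 dB over, compressed to 3.2 dB over, so 4.8 dB of GR.
B: 37.8 dB over, compressed to 12.6 dB over, so 25.2 dB of GR.
B applies 20.4 dB more gain reduction.

B, by 20.4 dB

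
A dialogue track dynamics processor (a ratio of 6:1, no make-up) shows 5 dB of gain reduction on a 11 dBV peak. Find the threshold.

Input is 6 dB above T (since output overshoot × R = input overshoot: (6 − T)·6 = 11 − T gives T = 5 dBV).
Check: 5 + (11 − 5)/6 = 5 + 1 = 6 dBV. ✓

5 dBV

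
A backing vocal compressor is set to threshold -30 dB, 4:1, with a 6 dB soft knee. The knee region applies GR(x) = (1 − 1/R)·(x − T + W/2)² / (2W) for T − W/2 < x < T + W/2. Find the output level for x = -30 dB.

-30.5625 dB

x − T + W/2 = -30 − (-30) + 3 = 3.
GR = (1 − 1/4) × 3² / 12 = 0.75 × 9 / 12 = 0.5625 dB.
Output = -30 − 0.5625 = -30.5625 dB.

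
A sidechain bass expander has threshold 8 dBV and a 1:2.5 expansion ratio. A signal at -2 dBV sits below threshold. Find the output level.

Below threshold, a 1:2.5 expander applies gain = (2.5−1)×(T − x) of attenuation.
(2.5−1) × 10 = 15 dB, so output = -2 − 15 = -17 dBV.

-17 dBV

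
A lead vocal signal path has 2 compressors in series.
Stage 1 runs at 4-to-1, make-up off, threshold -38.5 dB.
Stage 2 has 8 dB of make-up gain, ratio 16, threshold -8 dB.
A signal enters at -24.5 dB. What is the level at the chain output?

Stage 1: -24.5 dB is 14 dB over -38.5 dB; at 4:1 that becomes 3.5 dB over, giving -35 dB.
Stage 2: below threshold (-35 ≤ -8); passes unchanged; make-up brings it to -27 dB.

-27 dB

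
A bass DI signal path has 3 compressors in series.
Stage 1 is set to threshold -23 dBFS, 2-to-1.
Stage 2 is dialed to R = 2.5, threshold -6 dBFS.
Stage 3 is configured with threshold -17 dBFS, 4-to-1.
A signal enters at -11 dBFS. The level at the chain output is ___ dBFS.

-17 dBFS

Stage 1: -11 dBFS is 12 dB over -23 dBFS; at 2:1 that becomes 6 dB over, giving -17 dBFS.
Stage 2: below threshold (-17 ≤ -6); passes unchanged; output -17 dBFS.
Stage 3: -17 dBFS ≤ -17 dBFS, so stage 3 doesn't engage; output -17 dBFS.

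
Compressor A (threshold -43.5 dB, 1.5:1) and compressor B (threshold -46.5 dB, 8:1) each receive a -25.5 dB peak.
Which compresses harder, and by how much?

A: 18 dB over, compressed to 12 dB over, so 6 dB of GR.
B: 21 dB over, compressed to 2.625 dB over, so 18.375 dB of GR.
B reduces 12.375 dB more.

B, by 12.375 dB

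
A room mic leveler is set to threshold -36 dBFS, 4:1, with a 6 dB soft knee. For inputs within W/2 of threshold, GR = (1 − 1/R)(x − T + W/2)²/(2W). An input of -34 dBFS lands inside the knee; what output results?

-35.5625 dBFS

x − T + W/2 = -34 − (-36) + 3 = 5.
GR = (1 − 1/4) × 5² / 12 = 0.75 × 25 / 12 = 1.5625 dB.
Output = -34 − 1.5625 = -35.5625 dBFS.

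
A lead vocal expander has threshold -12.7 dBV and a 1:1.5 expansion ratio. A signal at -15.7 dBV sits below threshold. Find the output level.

Below threshold, a 1:1.5 expander applies gain = (1.5−1)×(T − x) of attenuation.
(1.5−1) × 3 = 1.5 dB, so output = -15.7 − 1.5 = -17.2 dBV.

-17.2 dBV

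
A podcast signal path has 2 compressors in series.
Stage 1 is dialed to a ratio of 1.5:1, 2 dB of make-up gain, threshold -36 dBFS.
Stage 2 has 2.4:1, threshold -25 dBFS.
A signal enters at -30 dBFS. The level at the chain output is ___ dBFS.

Stage 1: overshoot 6 dB → 6/1.5 = 4 dB → -32 dBFS; +2 dB make-up → -30 dBFS.
Stage 2: -30 dBFS ≤ -25 dBFS, so stage 2 doesn't engage; output -30 dBFS.

-30 dBFS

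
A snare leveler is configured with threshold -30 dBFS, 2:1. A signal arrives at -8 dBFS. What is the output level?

-19 dBFS

-8 dBFS sits 22 dB over threshold.
At 2:1 the overshoot is divided by 2, leaving 11 dB above threshold.
So the level is -30 + 11 = -19 dBFS.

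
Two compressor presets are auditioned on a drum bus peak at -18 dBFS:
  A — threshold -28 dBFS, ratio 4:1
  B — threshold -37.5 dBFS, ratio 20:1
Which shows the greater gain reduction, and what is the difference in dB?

B, by 11.025 dB

A: GR = 10 − 10/4 = 7.5 dB.
B: GR = 19.5 − 19.5/20 = 18.525 dB.
Difference: 11.025 dB in favour of B.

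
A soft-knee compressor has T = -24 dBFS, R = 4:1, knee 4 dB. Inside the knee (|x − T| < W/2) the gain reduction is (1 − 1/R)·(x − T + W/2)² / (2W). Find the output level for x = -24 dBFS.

x − T + W/2 = -24 − (-24) + 2 = 2.
GR = (1 − 1/4) × 2² / 8 = 0.75 × 4 / 8 = 0.375 dB.
Output = -24 − 0.375 = -24.375 dBFS.

-24.375 dBFS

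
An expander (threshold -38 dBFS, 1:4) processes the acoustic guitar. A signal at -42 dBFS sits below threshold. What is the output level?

-54 dBFS

Undershoot = (-38) − (-42) = 4 dB.
At 1:4, that expands to 16 dB under threshold.
Output = -38 − 16 = -54 dBFS.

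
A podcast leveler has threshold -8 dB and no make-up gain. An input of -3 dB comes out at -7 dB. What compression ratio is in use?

Input overshoot = -3 − (-8) = 5 dB; output overshoot = -7 − (-8) = 1 dB.
Ratio = 5 / 1 = 5.

5:1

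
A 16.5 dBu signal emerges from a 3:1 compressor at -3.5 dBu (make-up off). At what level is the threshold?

-13.5 dBu

Let T be the threshold. Output overshoot = (input overshoot)/R, so -3.5 − T = (16.5 − T)/3.
3·(-3.5 − T) = 16.5 − T → 2·T = -10.5 − 16.5 = -27.
T = -27/2 = -13.5 dBu.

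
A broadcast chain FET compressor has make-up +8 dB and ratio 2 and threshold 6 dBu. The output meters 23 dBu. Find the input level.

24 dBu

Before make-up, the level was 23 − 8 = 15 dBu.
Post-compression overshoot = 15 − 6 = 9 dB.
Input overshoot = R × output overshoot = 18 dB → input = 6 + 18 = 24 dBu.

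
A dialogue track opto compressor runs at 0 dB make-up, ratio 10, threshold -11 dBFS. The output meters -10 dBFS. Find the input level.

That's 1 dB above the -11 dBFS threshold.
Undo the ratio: input overshoot = 1 × 10 = 10 dB, giving input = -1 dBFS.

-1 dBFS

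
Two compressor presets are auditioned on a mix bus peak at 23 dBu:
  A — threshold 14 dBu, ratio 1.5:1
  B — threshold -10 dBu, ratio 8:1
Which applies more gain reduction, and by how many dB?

A: GR = 9 − 9/1.5 = 3 dB.
B: GR = 33 − 33/8 = 28.875 dB.
B reduces 25.875 dB more.

B, by 25.875 dB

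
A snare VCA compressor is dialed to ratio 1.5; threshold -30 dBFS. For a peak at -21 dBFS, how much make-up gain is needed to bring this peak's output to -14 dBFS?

10 dB

Overshoot 9 dB → 9/1.5 = 6 dB after compression, so the compressed level is -30 + 6 = -24 dBFS.
Make-up = target − compressed = -14 − (-24) = 10 dB.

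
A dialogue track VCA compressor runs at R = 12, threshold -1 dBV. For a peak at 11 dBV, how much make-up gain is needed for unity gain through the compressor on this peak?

Without make-up, output = threshold + overshoot/12 = -1 + 1 = 0 dBV.
Gap to target: 11 dB.

11 dB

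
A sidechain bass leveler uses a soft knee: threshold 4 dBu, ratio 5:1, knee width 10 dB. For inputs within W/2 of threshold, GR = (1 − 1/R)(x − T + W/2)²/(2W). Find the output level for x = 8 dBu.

4.76 dBu

x − T + W/2 = 8 − 4 + 5 = 9.
GR = (1 − 1/5) × 9² / 20 = 0.8 × 81 / 20 = 3.24 dB.
Output = 8 − 3.24 = 4.76 dBu.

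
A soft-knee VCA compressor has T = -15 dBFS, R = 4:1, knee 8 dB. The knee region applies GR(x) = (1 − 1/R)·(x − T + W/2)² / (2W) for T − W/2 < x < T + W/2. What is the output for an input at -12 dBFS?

x − T + W/2 = -12 − (-15) + 4 = 7.
GR = (1 − 1/4) × 7² / 16 = 0.75 × 49 / 16 = 2.296875 dB.
Output = -12 − 2.296875 = -14.296875 dBFS.

-14.296875 dBFS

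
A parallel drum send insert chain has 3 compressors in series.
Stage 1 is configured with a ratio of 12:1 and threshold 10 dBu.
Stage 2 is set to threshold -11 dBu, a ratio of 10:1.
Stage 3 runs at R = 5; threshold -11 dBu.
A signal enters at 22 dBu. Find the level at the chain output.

-10.56 dBu

Stage 1: overshoot 12 dB → 12/12 = 1 dB → 11 dBu.
Stage 2: overshoot 22 dB → 22/10 = 2.2 dB → -8.8 dBu.
Stage 3: 2.2 dB above -11 dBu, reduced 5:1 to 0.44 dB above → -10.56 dBu.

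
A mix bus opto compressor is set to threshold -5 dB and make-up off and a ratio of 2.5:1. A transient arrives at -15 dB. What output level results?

-15 dB is 10 dB below the -5 dB threshold, so no gain reduction is applied.
Output = input = -15 dB.

-15 dB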